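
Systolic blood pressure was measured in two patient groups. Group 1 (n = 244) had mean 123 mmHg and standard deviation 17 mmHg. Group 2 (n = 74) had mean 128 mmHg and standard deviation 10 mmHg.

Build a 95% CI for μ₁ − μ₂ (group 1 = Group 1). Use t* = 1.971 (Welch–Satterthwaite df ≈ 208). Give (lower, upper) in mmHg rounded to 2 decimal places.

Standard errors of each mean: 17/√244 = 1.0883 and 10/√74 = 1.1625.
SE(x̄₁ − x̄₂) = √(1.0883² + 1.1625²) = 1.5924 for independent samples with unequal variances.
With t* = 1.971, the margin is 1.971 × 1.5924 = 3.1386.
x̄₁ − x̄₂ = 123 − 128 = -5.0000; the interval is -5.0000 ± 3.1386 = (-8.14, -1.86).

(-8.14, -1.86)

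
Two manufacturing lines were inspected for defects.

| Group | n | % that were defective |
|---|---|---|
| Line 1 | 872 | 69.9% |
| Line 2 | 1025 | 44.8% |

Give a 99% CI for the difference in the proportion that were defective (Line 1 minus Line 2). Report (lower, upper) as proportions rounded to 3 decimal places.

(0.194, 0.308)

Each SE is √(p̂(1−p̂)/n): √(0.6990·0.3010/872) = 0.01553 and √(0.4480·0.5520/1025) = 0.01553.
SE(p̂₁ − p̂₂) = √(SE₁² + SE₂²) = √(0.0002411809 + 0.0002411809) = 0.02196, since the two samples are independent.
At 99% confidence z* = 2.576; margin = 2.576 × 0.02196 = 0.05657.
The difference is 0.6990 − 0.4480 = 0.2510, so the interval is 0.2510 ± 0.05657 = (0.194, 0.308).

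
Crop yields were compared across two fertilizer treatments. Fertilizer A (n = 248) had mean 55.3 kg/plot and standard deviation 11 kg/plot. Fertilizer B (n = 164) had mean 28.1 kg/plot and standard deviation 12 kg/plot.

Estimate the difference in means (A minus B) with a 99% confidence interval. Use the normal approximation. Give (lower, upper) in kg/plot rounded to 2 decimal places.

(24.19, 30.21)

Standard errors of each mean: 11/√248 = 0.6985 and 12/√164 = 0.9370.
SE(x̄₁ − x̄₂) = √(0.6985² + 0.9370²) = 1.1687 for independent samples with unequal variances.
With z* = 2.576, the margin is 2.576 × 1.1687 = 3.0106.
x̄₁ − x̄₂ = 55.3 − 28.1 = 27.2000; the interval is 27.2000 ± 3.0106 = (24.19, 30.21).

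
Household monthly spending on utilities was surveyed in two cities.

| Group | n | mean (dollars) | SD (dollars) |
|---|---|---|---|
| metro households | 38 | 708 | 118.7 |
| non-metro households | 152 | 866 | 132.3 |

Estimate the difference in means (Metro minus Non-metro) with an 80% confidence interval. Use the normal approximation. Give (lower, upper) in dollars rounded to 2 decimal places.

(-186.26, -129.74)

SE₁ = s₁/√n₁ = 118.7/√38 = 19.2557; SE₂ = 132.3/√152 = 10.7309.
Independent samples, unequal variances: SE_diff = √(SE₁² + SE₂²) = √(370.78198249 + 115.15221481) = 22.0439.
z* = 1.282, so margin of error = 1.282 × 22.0439 = 28.2603.
Difference in means = 708 − 866 = -158.0000.
-158.0000 ± 28.2603 → (-186.26, -129.74).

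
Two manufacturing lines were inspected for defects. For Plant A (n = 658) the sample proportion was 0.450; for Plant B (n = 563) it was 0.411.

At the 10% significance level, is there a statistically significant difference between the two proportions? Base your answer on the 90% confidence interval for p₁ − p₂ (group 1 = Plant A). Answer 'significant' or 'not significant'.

Each SE is √(p̂(1−p̂)/n): √(0.4500·0.5500/658) = 0.01939 and √(0.4110·0.5890/563) = 0.02074.
SE(p̂₁ − p̂₂) = √(SE₁² + SE₂²) = √(0.0003759721 + 0.0004301476) = 0.02839, since the two samples are independent.
At 90% confidence z* = 1.645; margin = 1.645 × 0.02839 = 0.04670.
The difference is 0.4500 − 0.4110 = 0.0390, so the interval is 0.0390 ± 0.04670 = (-0.00770, 0.08570).
The interval (-0.00770, 0.08570) contains 0, so the difference is not significant.

not significant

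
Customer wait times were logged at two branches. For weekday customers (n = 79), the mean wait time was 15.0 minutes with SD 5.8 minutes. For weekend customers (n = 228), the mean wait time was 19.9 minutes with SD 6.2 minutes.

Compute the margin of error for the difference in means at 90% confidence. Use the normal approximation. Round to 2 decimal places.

SE₁ = s₁/√n₁ = 5.8/√79 = 0.6526; SE₂ = 6.2/√228 = 0.4106.
Independent samples, unequal variances: SE_diff = √(SE₁² + SE₂²) = √(0.42588676 + 0.16859236) = 0.7710.
z* = 1.645, so margin of error = 1.645 × 0.7710 = 1.2683.

1.27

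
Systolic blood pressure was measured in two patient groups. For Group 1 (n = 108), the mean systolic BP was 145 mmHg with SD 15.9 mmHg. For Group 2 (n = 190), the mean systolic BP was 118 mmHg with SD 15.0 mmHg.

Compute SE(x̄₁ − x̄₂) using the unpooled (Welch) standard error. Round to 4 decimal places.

1.8775

Per-group SEs: s₁/√n₁ = 15.9/√108 = 1.5300, s₂/√n₂ = 15.0/√190 = 1.0882.
Unpooled SE of the difference: √(2.3409 + 1.18417924) = 1.8775.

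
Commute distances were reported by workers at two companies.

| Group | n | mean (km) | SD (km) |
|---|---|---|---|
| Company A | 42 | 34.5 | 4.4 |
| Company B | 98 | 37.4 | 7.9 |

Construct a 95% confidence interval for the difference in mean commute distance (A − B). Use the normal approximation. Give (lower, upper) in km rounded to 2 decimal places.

Per-group SEs: s₁/√n₁ = 4.4/√42 = 0.6789, s₂/√n₂ = 7.9/√98 = 0.7980.
Unpooled SE of the difference: √(0.46090521 + 0.636804) = 1.0477.
Margin of error = z* · SE = 1.960 × 1.0477 = 2.0535.
x̄₁ − x̄₂ = 34.5 − 37.4 = -2.9000.
CI: -2.9000 ± 2.0535 = (-4.95, -0.85).

(-4.95, -0.85)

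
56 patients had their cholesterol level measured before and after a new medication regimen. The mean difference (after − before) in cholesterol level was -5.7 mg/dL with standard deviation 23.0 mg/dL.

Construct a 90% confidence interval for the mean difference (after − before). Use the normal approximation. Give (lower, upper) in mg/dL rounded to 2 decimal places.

(-10.76, -0.64)

Paired design: SE = s_d/√n = 23.0/√56 = 3.0735.
z* = 1.645; margin of error = 1.645 × 3.0735 = 5.0559.
-5.7 ± 5.0559 → (-10.76, -0.64).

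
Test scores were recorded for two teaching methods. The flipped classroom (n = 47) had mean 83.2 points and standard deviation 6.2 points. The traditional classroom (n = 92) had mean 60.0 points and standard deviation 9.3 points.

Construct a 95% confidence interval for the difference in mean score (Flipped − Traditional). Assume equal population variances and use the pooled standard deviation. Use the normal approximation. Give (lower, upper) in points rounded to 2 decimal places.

Pooled variance s_p² = [46·6.2² + 91·9.3²] / (47+92−2) = 70.3564, so s_p = 8.3879.
SE_diff = s_p·√(1/n₁ + 1/n₂) = 8.3879·√(1/47 + 1/92) = 1.5039.
z* = 1.960; margin = 1.960 × 1.5039 = 2.9476.
Difference = 83.2 − 60.0 = 23.2000.
23.2000 ± 2.9476 → (20.25, 26.15).

(20.25, 26.15)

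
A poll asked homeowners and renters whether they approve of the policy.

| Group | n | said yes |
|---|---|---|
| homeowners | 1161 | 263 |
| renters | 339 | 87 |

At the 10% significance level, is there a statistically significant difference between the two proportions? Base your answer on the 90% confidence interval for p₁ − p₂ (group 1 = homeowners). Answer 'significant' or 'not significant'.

not significant

First, p̂₁ = 263/1161 = 0.2265; p̂₂ = 87/339 = 0.2566.
The two standard errors are √(0.2265×0.7735/1161) = 0.01228 and √(0.2566×0.7434/339) = 0.02372.
Because the samples are independent, SE_diff = √(0.01228² + 0.02372²) = 0.02671.
Using z* = 1.645 for 90%, ME = 1.645 × 0.02671 = 0.04394.
p̂₁ − p̂₂ = -0.0301; interval -0.0301 ± 0.04394 gives (-0.07404, 0.01384).
The interval (-0.07404, 0.01384) contains 0, so the difference is not significant.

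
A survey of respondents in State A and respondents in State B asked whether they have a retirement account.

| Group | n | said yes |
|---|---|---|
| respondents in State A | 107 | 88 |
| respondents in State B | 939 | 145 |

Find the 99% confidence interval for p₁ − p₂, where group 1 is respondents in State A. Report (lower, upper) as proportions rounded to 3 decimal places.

Sample proportions: 88/107 = 0.8224, 145/939 = 0.1544.
Each SE is √(p̂(1−p̂)/n): √(0.8224·0.1776/107) = 0.03695 and √(0.1544·0.8456/939) = 0.01179.
SE(p̂₁ − p̂₂) = √(SE₁² + SE₂²) = √(0.0013653025 + 0.0001390041) = 0.03879, since the two samples are independent.
At 99% confidence z* = 2.576; margin = 2.576 × 0.03879 = 0.09992.
The difference is 0.8224 − 0.1544 = 0.6680, so the interval is 0.6680 ± 0.09992 = (0.568, 0.768).

(0.568, 0.768)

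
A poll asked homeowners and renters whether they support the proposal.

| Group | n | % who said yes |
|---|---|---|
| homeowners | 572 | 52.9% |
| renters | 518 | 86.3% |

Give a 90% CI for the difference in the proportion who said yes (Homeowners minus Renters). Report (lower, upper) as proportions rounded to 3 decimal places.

SE₁ = √(p̂₁(1−p̂₁)/n₁) = √(0.5290·0.4710/572) = 0.02087; SE₂ = √(0.8630·0.1370/518) = 0.01511.
Independent samples: SE of the difference = √(SE₁² + SE₂²) = √(0.0004355569 + 0.0002283121) = 0.02577.
z* for 90% confidence is 1.645, so the margin of error is 1.645 × 0.02577 = 0.04239.
Point estimate p̂₁ − p̂₂ = 0.5290 − 0.8630 = -0.3340.
-0.3340 ± 0.04239 → (-0.376, -0.292).

(-0.376, -0.292)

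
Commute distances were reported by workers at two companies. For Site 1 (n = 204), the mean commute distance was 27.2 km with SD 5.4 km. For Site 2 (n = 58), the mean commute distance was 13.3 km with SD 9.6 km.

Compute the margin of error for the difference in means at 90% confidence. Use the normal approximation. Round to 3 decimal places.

2.165

Per-group SEs: s₁/√n₁ = 5.4/√204 = 0.3781, s₂/√n₂ = 9.6/√58 = 1.2605.
Unpooled SE of the difference: √(0.14295961 + 1.58886025) = 1.3160.
Margin of error = z* · SE = 1.645 × 1.3160 = 2.1648.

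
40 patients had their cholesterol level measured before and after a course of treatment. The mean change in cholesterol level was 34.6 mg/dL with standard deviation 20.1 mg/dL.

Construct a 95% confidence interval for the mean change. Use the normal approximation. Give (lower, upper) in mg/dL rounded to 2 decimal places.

This is a matched-pairs design, so SE = s_d/√n = 20.1/√40 = 3.1781.
Margin = 1.960 × 3.1781 = 6.2291; the interval is 34.6 ± 6.2291 = (28.37, 40.83).

(28.37, 40.83)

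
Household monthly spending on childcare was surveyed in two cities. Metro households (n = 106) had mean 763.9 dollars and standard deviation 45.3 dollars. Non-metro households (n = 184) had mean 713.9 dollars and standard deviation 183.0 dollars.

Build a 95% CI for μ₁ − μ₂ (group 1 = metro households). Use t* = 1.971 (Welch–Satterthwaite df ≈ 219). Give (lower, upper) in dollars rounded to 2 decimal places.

(22.03, 77.97)

Standard errors of each mean: 45.3/√106 = 4.3999 and 183.0/√184 = 13.4909.
SE(x̄₁ − x̄₂) = √(4.3999² + 13.4909²) = 14.1903 for independent samples with unequal variances.
With t* = 1.971, the margin is 1.971 × 14.1903 = 27.9691.
x̄₁ − x̄₂ = 763.9 − 713.9 = 50.0000; the interval is 50.0000 ± 27.9691 = (22.03, 77.97).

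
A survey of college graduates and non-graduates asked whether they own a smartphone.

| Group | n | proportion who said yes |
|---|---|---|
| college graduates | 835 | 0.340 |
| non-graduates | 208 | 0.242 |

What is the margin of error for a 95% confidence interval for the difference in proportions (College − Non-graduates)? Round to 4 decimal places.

Each SE is √(p̂(1−p̂)/n): √(0.3400·0.6600/835) = 0.01639 and √(0.2420·0.7580/208) = 0.02970.
SE(p̂₁ − p̂₂) = √(SE₁² + SE₂²) = √(0.0002686321 + 0.00088209) = 0.03392, since the two samples are independent.
At 95% confidence z* = 1.960; margin = 1.960 × 0.03392 = 0.06648.

0.0665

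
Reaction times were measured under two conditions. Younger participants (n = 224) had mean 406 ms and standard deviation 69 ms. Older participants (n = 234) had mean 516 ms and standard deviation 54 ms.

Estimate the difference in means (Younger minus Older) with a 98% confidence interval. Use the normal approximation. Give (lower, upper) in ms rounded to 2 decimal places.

Per-group SEs: s₁/√n₁ = 69/√224 = 4.6103, s₂/√n₂ = 54/√234 = 3.5301.
Unpooled SE of the difference: √(21.25486609 + 12.46160601) = 5.8066.
Margin of error = z* · SE = 2.326 × 5.8066 = 13.5062.
x̄₁ − x̄₂ = 406 − 516 = -110.0000.
CI: -110.0000 ± 13.5062 = (-123.51, -96.49).

(-123.51, -96.49)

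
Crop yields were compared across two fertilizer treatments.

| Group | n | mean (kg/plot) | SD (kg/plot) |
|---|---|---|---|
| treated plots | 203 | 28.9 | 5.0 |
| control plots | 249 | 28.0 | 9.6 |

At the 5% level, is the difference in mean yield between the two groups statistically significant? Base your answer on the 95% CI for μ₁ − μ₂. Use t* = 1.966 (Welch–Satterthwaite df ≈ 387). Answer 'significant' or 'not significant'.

SE₁ = s₁/√n₁ = 5.0/√203 = 0.3509; SE₂ = 9.6/√249 = 0.6084.
Independent samples, unequal variances: SE_diff = √(SE₁² + SE₂²) = √(0.12313081 + 0.37015056) = 0.7023.
t* = 1.966, so margin of error = 1.966 × 0.7023 = 1.3807.
Difference in means = 28.9 − 28.0 = 0.9000.
0.9000 ± 1.3807 → (-0.4807, 2.2807).
The interval (-0.4807, 2.2807) contains 0, so the difference is not significant.

not significant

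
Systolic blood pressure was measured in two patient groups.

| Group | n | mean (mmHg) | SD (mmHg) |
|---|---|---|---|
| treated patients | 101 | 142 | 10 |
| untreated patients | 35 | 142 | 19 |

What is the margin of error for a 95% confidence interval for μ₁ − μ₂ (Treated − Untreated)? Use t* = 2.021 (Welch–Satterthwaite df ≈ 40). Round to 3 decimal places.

SE₁ = s₁/√n₁ = 10/√101 = 0.9950; SE₂ = 19/√35 = 3.2116.
Independent samples, unequal variances: SE_diff = √(SE₁² + SE₂²) = √(0.990025 + 10.31437456) = 3.3622.
t* = 2.021, so margin of error = 2.021 × 3.3622 = 6.7950.

6.795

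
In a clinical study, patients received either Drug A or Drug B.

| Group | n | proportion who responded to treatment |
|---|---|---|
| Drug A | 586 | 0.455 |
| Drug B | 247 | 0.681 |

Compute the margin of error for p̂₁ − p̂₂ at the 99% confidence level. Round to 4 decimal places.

The two standard errors are √(0.4550×0.5450/586) = 0.02057 and √(0.6810×0.3190/247) = 0.02966.
Because the samples are independent, SE_diff = √(0.02057² + 0.02966²) = 0.03609.
Using z* = 2.576 for 99%, ME = 2.576 × 0.03609 = 0.09297.

0.0930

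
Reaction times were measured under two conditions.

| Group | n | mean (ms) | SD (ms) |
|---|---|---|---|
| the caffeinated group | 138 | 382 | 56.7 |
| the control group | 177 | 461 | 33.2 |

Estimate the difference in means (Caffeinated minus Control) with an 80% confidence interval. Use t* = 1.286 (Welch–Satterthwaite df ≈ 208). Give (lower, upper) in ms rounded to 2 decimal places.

Standard errors of each mean: 56.7/√138 = 4.8266 and 33.2/√177 = 2.4955.
SE(x̄₁ − x̄₂) = √(4.8266² + 2.4955²) = 5.4336 for independent samples with unequal variances.
With t* = 1.286, the margin is 1.286 × 5.4336 = 6.9876.
x̄₁ − x̄₂ = 382 − 461 = -79.0000; the interval is -79.0000 ± 6.9876 = (-85.99, -72.01).

(-85.99, -72.01)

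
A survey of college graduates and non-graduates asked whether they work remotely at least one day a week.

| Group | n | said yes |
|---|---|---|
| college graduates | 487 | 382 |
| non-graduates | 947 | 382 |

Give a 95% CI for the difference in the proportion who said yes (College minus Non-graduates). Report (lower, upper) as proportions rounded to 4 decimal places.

p̂₁ = 382/487 = 0.7844 and p̂₂ = 382/947 = 0.4034.
SE₁ = √(p̂₁(1−p̂₁)/n₁) = √(0.7844·0.2156/487) = 0.01863; SE₂ = √(0.4034·0.5966/947) = 0.01594.
Independent samples: SE of the difference = √(SE₁² + SE₂²) = √(0.0003470769 + 0.0002540836) = 0.02452.
z* for 95% confidence is 1.960, so the margin of error is 1.960 × 0.02452 = 0.04806.
Point estimate p̂₁ − p̂₂ = 0.7844 − 0.4034 = 0.3810.
0.3810 ± 0.04806 → (0.3329, 0.4291).

(0.3329, 0.4291)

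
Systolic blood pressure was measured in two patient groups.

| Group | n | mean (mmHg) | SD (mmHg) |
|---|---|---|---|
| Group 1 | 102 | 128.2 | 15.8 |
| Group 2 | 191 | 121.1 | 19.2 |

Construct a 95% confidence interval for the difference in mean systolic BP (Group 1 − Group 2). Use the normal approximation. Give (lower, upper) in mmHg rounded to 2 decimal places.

SE₁ = s₁/√n₁ = 15.8/√102 = 1.5644; SE₂ = 19.2/√191 = 1.3893.
Independent samples, unequal variances: SE_diff = √(SE₁² + SE₂²) = √(2.44734736 + 1.93015449) = 2.0922.
z* = 1.960, so margin of error = 1.960 × 2.0922 = 4.1007.
Difference in means = 128.2 − 121.1 = 7.1000.
7.1000 ± 4.1007 → (3.00, 11.20).

(3.00, 11.20)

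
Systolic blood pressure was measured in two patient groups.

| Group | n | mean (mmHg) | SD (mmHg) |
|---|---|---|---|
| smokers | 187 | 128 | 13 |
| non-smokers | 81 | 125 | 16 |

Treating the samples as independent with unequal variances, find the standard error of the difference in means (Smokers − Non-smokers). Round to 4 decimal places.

2.0160

Per-group SEs: s₁/√n₁ = 13/√187 = 0.9507, s₂/√n₂ = 16/√81 = 1.7778.
Unpooled SE of the difference: √(0.90383049 + 3.16057284) = 2.0160.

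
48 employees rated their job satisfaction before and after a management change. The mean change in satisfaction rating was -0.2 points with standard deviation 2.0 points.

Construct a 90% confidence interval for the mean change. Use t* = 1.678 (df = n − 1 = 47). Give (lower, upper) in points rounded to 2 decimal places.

(-0.68, 0.28)

This is a matched-pairs design, so SE = s_d/√n = 2.0/√48 = 0.2887.
Margin = 1.678 × 0.2887 = 0.4844; the interval is -0.2 ± 0.4844 = (-0.68, 0.28).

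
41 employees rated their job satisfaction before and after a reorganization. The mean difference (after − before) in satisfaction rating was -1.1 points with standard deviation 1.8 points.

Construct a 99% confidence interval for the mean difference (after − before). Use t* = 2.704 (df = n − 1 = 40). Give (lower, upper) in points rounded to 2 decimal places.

(-1.86, -0.34)

Paired design: SE = s_d/√n = 1.8/√41 = 0.2811.
t* = 2.704; margin of error = 2.704 × 0.2811 = 0.7601.
-1.1 ± 0.7601 → (-1.86, -0.34).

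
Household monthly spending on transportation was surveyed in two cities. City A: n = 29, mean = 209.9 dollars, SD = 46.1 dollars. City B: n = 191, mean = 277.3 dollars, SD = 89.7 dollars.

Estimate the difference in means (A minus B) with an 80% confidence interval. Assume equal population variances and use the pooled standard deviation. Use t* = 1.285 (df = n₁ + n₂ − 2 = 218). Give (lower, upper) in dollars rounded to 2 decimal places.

s_p = √[((n₁−1)s₁² + (n₂−1)s₂²)/(n₁+n₂−2)] = √[(28·46.1² + 190·89.7²)/218] = 85.3558.
SE = 85.3558·√(1/29 + 1/191) = 17.0110.
With t* = 1.285, margin = 1.285 × 17.0110 = 21.8591.
x̄₁ − x̄₂ = 209.9 − 277.3 = -67.4000; interval -67.4000 ± 21.8591 = (-89.26, -45.54).

(-89.26, -45.54)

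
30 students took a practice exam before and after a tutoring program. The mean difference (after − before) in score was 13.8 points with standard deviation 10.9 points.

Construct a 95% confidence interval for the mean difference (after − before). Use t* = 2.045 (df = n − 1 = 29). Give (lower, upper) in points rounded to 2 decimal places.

Paired design: SE = s_d/√n = 10.9/√30 = 1.9901.
t* = 2.045; margin of error = 2.045 × 1.9901 = 4.0698.
13.8 ± 4.0698 → (9.73, 17.87).

(9.73, 17.87)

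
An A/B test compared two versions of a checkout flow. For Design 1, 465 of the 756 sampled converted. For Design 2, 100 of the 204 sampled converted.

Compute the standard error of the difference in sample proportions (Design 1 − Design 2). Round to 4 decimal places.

0.0392

Sample proportions: 465/756 = 0.6151, 100/204 = 0.4902.
Each SE is √(p̂(1−p̂)/n): √(0.6151·0.3849/756) = 0.01770 and √(0.4902·0.5098/204) = 0.03500.
SE(p̂₁ − p̂₂) = √(SE₁² + SE₂²) = √(0.00031329 + 0.001225) = 0.03922, since the two samples are independent.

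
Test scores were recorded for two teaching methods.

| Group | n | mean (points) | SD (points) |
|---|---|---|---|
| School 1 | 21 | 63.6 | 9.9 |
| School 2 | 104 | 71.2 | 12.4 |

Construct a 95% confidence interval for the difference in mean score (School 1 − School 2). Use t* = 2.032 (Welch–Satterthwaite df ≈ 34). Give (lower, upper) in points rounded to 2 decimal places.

SE₁ = s₁/√n₁ = 9.9/√21 = 2.1604; SE₂ = 12.4/√104 = 1.2159.
Independent samples, unequal variances: SE_diff = √(SE₁² + SE₂²) = √(4.66732816 + 1.47841281) = 2.4791.
t* = 2.032, so margin of error = 2.032 × 2.4791 = 5.0375.
Difference in means = 63.6 − 71.2 = -7.6000.
-7.6000 ± 5.0375 → (-12.64, -2.56).

(-12.64, -2.56)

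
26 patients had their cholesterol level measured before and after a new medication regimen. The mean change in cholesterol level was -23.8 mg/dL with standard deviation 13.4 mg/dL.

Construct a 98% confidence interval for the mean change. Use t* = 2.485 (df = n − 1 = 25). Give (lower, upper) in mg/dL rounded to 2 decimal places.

This is a matched-pairs design, so SE = s_d/√n = 13.4/√26 = 2.6280.
Margin = 2.485 × 2.6280 = 6.5306; the interval is -23.8 ± 6.5306 = (-30.33, -17.27).

(-30.33, -17.27)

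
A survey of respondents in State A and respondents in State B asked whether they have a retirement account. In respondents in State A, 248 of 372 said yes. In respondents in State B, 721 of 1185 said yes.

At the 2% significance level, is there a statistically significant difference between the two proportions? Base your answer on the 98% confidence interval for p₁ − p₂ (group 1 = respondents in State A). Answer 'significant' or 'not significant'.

First, p̂₁ = 248/372 = 0.6667; p̂₂ = 721/1185 = 0.6084.
The two standard errors are √(0.6667×0.3333/372) = 0.02444 and √(0.6084×0.3916/1185) = 0.01418.
Because the samples are independent, SE_diff = √(0.02444² + 0.01418²) = 0.02826.
Using z* = 2.326 for 98%, ME = 2.326 × 0.02826 = 0.06573.
p̂₁ − p̂₂ = 0.0583; interval 0.0583 ± 0.06573 gives (-0.00743, 0.12403).
The interval (-0.00743, 0.12403) contains 0, so the difference is not significant.

not significant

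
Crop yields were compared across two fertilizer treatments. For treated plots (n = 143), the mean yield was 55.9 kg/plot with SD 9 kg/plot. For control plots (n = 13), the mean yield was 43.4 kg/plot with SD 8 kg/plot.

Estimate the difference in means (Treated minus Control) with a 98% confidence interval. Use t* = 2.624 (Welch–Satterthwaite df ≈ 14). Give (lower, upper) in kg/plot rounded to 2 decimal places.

(6.35, 18.65)

Per-group SEs: s₁/√n₁ = 9/√143 = 0.7526, s₂/√n₂ = 8/√13 = 2.2188.
Unpooled SE of the difference: √(0.56640676 + 4.92307344) = 2.3430.
Margin of error = t* · SE = 2.624 × 2.3430 = 6.1480.
x̄₁ − x̄₂ = 55.9 − 43.4 = 12.5000.
CI: 12.5000 ± 6.1480 = (6.35, 18.65).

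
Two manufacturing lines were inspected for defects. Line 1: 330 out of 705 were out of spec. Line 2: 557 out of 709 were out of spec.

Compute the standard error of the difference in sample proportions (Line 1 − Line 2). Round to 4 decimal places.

0.0243

p̂₁ = 330/705 = 0.4681 and p̂₂ = 557/709 = 0.7856.
SE₁ = √(p̂₁(1−p̂₁)/n₁) = √(0.4681·0.5319/705) = 0.01879; SE₂ = √(0.7856·0.2144/709) = 0.01541.
Independent samples: SE of the difference = √(SE₁² + SE₂²) = √(0.0003530641 + 0.0002374681) = 0.02430.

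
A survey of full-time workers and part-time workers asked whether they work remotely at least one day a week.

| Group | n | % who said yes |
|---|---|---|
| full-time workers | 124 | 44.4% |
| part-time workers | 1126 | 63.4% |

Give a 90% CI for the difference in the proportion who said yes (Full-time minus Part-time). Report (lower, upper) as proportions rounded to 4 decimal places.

(-0.2671, -0.1129)

Each SE is √(p̂(1−p̂)/n): √(0.4440·0.5560/124) = 0.04462 and √(0.6340·0.3660/1126) = 0.01436.
SE(p̂₁ − p̂₂) = √(SE₁² + SE₂²) = √(0.0019909444 + 0.0002062096) = 0.04687, since the two samples are independent.
At 90% confidence z* = 1.645; margin = 1.645 × 0.04687 = 0.07710.
The difference is 0.4440 − 0.6340 = -0.1900, so the interval is -0.1900 ± 0.07710 = (-0.2671, -0.1129).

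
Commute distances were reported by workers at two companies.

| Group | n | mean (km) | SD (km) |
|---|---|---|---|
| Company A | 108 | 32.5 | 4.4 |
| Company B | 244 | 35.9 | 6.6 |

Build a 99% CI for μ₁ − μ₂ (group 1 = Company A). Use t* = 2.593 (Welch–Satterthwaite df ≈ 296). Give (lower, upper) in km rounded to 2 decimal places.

SE₁ = s₁/√n₁ = 4.4/√108 = 0.4234; SE₂ = 6.6/√244 = 0.4225.
Independent samples, unequal variances: SE_diff = √(SE₁² + SE₂²) = √(0.17926756 + 0.17850625) = 0.5981.
t* = 2.593, so margin of error = 2.593 × 0.5981 = 1.5509.
Difference in means = 32.5 − 35.9 = -3.4000.
-3.4000 ± 1.5509 → (-4.95, -1.85).

(-4.95, -1.85)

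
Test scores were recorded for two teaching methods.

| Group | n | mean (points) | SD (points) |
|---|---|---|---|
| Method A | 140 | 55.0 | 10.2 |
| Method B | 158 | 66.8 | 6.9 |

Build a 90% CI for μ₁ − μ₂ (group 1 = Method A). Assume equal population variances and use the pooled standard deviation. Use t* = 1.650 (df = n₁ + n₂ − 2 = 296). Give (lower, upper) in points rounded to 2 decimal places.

Pooled variance s_p² = [139·10.2² + 157·6.9²] / (140+158−2) = 74.1092, so s_p = 8.6087.
SE_diff = s_p·√(1/n₁ + 1/n₂) = 8.6087·√(1/140 + 1/158) = 0.9992.
t* = 1.650; margin = 1.650 × 0.9992 = 1.6487.
Difference = 55.0 − 66.8 = -11.8000.
-11.8000 ± 1.6487 → (-13.45, -10.15).

(-13.45, -10.15)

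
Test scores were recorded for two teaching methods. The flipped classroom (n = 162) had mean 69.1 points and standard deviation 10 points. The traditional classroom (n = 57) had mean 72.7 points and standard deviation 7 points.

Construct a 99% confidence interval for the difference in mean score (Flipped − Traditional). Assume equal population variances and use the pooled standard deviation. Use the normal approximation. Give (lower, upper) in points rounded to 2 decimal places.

(-7.30, 0.10)

s_p = √[((n₁−1)s₁² + (n₂−1)s₂²)/(n₁+n₂−2)] = √[(161·10² + 56·7²)/217] = 9.3187.
SE = 9.3187·√(1/162 + 1/57) = 1.4351.
With z* = 2.576, margin = 2.576 × 1.4351 = 3.6968.
x̄₁ − x̄₂ = 69.1 − 72.7 = -3.6000; interval -3.6000 ± 3.6968 = (-7.30, 0.10).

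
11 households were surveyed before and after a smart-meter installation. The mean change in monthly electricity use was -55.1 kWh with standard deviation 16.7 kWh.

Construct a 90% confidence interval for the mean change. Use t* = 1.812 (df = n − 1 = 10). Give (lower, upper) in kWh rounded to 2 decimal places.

This is a matched-pairs design, so SE = s_d/√n = 16.7/√11 = 5.0352.
Margin = 1.812 × 5.0352 = 9.1238; the interval is -55.1 ± 9.1238 = (-64.22, -45.98).

(-64.22, -45.98)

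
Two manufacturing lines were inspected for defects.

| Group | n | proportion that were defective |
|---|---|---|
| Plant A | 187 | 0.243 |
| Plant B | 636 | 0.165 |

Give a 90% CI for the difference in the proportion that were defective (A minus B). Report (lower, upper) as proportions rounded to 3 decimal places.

The two standard errors are √(0.2430×0.7570/187) = 0.03136 and √(0.1650×0.8350/636) = 0.01472.
Because the samples are independent, SE_diff = √(0.03136² + 0.01472²) = 0.03464.
Using z* = 1.645 for 90%, ME = 1.645 × 0.03464 = 0.05698.
p̂₁ − p̂₂ = 0.0780; interval 0.0780 ± 0.05698 gives (0.021, 0.135).

(0.021, 0.135)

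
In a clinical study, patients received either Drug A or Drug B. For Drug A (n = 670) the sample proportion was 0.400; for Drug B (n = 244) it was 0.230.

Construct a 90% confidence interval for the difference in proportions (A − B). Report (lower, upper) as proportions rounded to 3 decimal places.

Each SE is √(p̂(1−p̂)/n): √(0.4000·0.6000/670) = 0.01893 and √(0.2300·0.7700/244) = 0.02694.
SE(p̂₁ − p̂₂) = √(SE₁² + SE₂²) = √(0.0003583449 + 0.0007257636) = 0.03293, since the two samples are independent.
At 90% confidence z* = 1.645; margin = 1.645 × 0.03293 = 0.05417.
The difference is 0.4000 − 0.2300 = 0.1700, so the interval is 0.1700 ± 0.05417 = (0.116, 0.224).

(0.116, 0.224)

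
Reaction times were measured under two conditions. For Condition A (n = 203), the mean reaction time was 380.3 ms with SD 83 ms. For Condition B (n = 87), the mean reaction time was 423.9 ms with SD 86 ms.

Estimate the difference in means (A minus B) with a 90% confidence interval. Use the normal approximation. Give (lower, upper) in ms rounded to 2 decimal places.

(-61.54, -25.66)

Standard errors of each mean: 83/√203 = 5.8255 and 86/√87 = 9.2202.
SE(x̄₁ − x̄₂) = √(5.8255² + 9.2202²) = 10.9064 for independent samples with unequal variances.
With z* = 1.645, the margin is 1.645 × 10.9064 = 17.9410.
x̄₁ − x̄₂ = 380.3 − 423.9 = -43.6000; the interval is -43.6000 ± 17.9410 = (-61.54, -25.66).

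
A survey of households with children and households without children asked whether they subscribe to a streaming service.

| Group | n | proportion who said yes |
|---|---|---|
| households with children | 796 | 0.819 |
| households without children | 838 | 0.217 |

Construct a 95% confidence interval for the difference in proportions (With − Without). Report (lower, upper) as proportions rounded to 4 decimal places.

SE₁ = √(p̂₁(1−p̂₁)/n₁) = √(0.8190·0.1810/796) = 0.01365; SE₂ = √(0.2170·0.7830/838) = 0.01424.
Independent samples: SE of the difference = √(SE₁² + SE₂²) = √(0.0001863225 + 0.0002027776) = 0.01973.
z* for 95% confidence is 1.960, so the margin of error is 1.960 × 0.01973 = 0.03867.
Point estimate p̂₁ − p̂₂ = 0.8190 − 0.2170 = 0.6020.
0.6020 ± 0.03867 → (0.5633, 0.6407).

(0.5633, 0.6407)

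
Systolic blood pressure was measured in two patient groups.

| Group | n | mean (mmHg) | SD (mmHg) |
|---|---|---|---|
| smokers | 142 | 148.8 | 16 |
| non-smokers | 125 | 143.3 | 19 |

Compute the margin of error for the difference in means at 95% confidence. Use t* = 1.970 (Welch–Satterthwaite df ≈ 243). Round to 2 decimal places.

Per-group SEs: s₁/√n₁ = 16/√142 = 1.3427, s₂/√n₂ = 19/√125 = 1.6994.
Unpooled SE of the difference: √(1.80284329 + 2.88796036) = 2.1658.
Margin of error = t* · SE = 1.970 × 2.1658 = 4.2666.

4.27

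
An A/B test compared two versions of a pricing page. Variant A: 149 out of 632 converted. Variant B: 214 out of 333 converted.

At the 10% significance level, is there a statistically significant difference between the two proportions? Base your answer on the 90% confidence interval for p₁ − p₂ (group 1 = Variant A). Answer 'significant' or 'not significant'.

significant

p̂₁ = 149/632 = 0.2358 and p̂₂ = 214/333 = 0.6426.
SE₁ = √(p̂₁(1−p̂₁)/n₁) = √(0.2358·0.7642/632) = 0.01689; SE₂ = √(0.6426·0.3574/333) = 0.02626.
Independent samples: SE of the difference = √(SE₁² + SE₂²) = √(0.0002852721 + 0.0006895876) = 0.03122.
z* for 90% confidence is 1.645, so the margin of error is 1.645 × 0.03122 = 0.05136.
Point estimate p̂₁ − p̂₂ = 0.2358 − 0.6426 = -0.4068.
-0.4068 ± 0.05136 → (-0.45816, -0.35544).
The interval (-0.45816, -0.35544) does not contain 0, so the difference is significant.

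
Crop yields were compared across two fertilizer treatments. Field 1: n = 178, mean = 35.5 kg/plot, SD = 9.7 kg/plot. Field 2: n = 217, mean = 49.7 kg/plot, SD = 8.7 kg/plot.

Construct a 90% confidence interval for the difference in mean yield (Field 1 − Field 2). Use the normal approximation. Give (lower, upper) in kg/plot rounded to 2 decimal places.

(-15.74, -12.66)

SE₁ = s₁/√n₁ = 9.7/√178 = 0.7270; SE₂ = 8.7/√217 = 0.5906.
Independent samples, unequal variances: SE_diff = √(SE₁² + SE₂²) = √(0.528529 + 0.34880836) = 0.9367.
z* = 1.645, so margin of error = 1.645 × 0.9367 = 1.5409.
Difference in means = 35.5 − 49.7 = -14.2000.
-14.2000 ± 1.5409 → (-15.74, -12.66).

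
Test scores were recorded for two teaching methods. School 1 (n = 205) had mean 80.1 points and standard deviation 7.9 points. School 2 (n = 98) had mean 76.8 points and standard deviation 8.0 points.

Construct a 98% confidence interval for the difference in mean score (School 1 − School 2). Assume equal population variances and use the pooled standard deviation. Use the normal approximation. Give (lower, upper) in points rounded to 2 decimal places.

(1.03, 5.57)

Pooled variance s_p² = [204·7.9² + 97·8.0²] / (205+98−2) = 62.9224, so s_p = 7.9324.
SE_diff = s_p·√(1/n₁ + 1/n₂) = 7.9324·√(1/205 + 1/98) = 0.9742.
z* = 2.326; margin = 2.326 × 0.9742 = 2.2660.
Difference = 80.1 − 76.8 = 3.3000.
3.3000 ± 2.2660 → (1.03, 5.57).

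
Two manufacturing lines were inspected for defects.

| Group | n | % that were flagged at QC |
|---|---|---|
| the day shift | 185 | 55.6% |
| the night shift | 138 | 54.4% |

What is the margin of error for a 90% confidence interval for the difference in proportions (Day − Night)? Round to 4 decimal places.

0.0921

SE₁ = √(p̂₁(1−p̂₁)/n₁) = √(0.5560·0.4440/185) = 0.03653; SE₂ = √(0.5440·0.4560/138) = 0.04240.
Independent samples: SE of the difference = √(SE₁² + SE₂²) = √(0.0013344409 + 0.00179776) = 0.05597.
z* for 90% confidence is 1.645, so the margin of error is 1.645 × 0.05597 = 0.09207.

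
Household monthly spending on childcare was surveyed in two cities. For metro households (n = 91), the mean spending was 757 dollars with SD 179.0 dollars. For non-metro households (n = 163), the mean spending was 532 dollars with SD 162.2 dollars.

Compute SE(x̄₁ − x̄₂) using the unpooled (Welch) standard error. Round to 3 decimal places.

Standard errors of each mean: 179.0/√91 = 18.7643 and 162.2/√163 = 12.7045.
SE(x̄₁ − x̄₂) = √(18.7643² + 12.7045²) = 22.6606 for independent samples with unequal variances.

22.661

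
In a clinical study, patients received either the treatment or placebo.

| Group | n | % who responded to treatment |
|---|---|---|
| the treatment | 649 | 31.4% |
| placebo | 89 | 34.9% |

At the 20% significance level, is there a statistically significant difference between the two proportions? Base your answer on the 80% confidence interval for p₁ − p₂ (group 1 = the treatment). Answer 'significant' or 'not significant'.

SE₁ = √(p̂₁(1−p̂₁)/n₁) = √(0.3140·0.6860/649) = 0.01822; SE₂ = √(0.3490·0.6510/89) = 0.05053.
Independent samples: SE of the difference = √(SE₁² + SE₂²) = √(0.0003319684 + 0.0025532809) = 0.05371.
z* for 80% confidence is 1.282, so the margin of error is 1.282 × 0.05371 = 0.06886.
Point estimate p̂₁ − p̂₂ = 0.3140 − 0.3490 = -0.0350.
-0.0350 ± 0.06886 → (-0.10386, 0.03386).
The interval (-0.10386, 0.03386) contains 0, so the difference is not significant.

not significant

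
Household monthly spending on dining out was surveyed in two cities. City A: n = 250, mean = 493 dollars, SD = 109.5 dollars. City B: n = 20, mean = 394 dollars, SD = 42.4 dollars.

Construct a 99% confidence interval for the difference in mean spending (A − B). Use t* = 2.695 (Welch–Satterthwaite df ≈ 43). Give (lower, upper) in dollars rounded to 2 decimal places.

Standard errors of each mean: 109.5/√250 = 6.9254 and 42.4/√20 = 9.4809.
SE(x̄₁ − x̄₂) = √(6.9254² + 9.4809²) = 11.7409 for independent samples with unequal variances.
With t* = 2.695, the margin is 2.695 × 11.7409 = 31.6417.
x̄₁ − x̄₂ = 493 − 394 = 99.0000; the interval is 99.0000 ± 31.6417 = (67.36, 130.64).

(67.36, 130.64)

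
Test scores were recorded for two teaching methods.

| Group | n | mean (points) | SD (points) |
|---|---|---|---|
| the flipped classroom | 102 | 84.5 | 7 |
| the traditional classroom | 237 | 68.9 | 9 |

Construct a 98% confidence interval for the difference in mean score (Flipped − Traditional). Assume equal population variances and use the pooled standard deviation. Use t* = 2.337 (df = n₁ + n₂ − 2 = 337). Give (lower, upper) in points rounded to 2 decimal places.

(13.26, 17.94)

Pooled variance s_p² = [101·7² + 236·9²] / (102+237−2) = 71.4095, so s_p = 8.4504.
SE_diff = s_p·√(1/n₁ + 1/n₂) = 8.4504·√(1/102 + 1/237) = 1.0007.
t* = 2.337; margin = 2.337 × 1.0007 = 2.3386.
Difference = 84.5 − 68.9 = 15.6000.
15.6000 ± 2.3386 → (13.26, 17.94).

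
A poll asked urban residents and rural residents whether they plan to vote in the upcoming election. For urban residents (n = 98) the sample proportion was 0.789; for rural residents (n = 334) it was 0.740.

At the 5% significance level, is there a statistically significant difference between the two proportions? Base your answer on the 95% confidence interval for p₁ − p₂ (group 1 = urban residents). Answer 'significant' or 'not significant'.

not significant

SE₁ = √(p̂₁(1−p̂₁)/n₁) = √(0.7890·0.2110/98) = 0.04122; SE₂ = √(0.7400·0.2600/334) = 0.02400.
Independent samples: SE of the difference = √(SE₁² + SE₂²) = √(0.0016990884 + 0.000576) = 0.04770.
z* for 95% confidence is 1.960, so the margin of error is 1.960 × 0.04770 = 0.09349.
Point estimate p̂₁ − p̂₂ = 0.7890 − 0.7400 = 0.0490.
0.0490 ± 0.09349 → (-0.04449, 0.14249).
The interval (-0.04449, 0.14249) contains 0, so the difference is not significant.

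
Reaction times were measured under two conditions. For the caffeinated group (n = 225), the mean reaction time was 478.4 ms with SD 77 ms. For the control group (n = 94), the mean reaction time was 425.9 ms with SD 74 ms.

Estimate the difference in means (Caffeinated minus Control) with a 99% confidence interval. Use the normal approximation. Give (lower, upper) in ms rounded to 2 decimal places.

(28.81, 76.19)

SE₁ = s₁/√n₁ = 77/√225 = 5.1333; SE₂ = 74/√94 = 7.6325.
Independent samples, unequal variances: SE_diff = √(SE₁² + SE₂²) = √(26.35076889 + 58.25505625) = 9.1981.
z* = 2.576, so margin of error = 2.576 × 9.1981 = 23.6943.
Difference in means = 478.4 − 425.9 = 52.5000.
52.5000 ± 23.6943 → (28.81, 76.19).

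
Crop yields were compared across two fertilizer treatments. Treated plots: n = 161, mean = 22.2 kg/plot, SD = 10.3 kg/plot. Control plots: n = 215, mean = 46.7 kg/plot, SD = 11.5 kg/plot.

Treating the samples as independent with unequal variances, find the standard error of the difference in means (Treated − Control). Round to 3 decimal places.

SE₁ = s₁/√n₁ = 10.3/√161 = 0.8118; SE₂ = 11.5/√215 = 0.7843.
Independent samples, unequal variances: SE_diff = √(SE₁² + SE₂²) = √(0.65901924 + 0.61512649) = 1.1288.

1.129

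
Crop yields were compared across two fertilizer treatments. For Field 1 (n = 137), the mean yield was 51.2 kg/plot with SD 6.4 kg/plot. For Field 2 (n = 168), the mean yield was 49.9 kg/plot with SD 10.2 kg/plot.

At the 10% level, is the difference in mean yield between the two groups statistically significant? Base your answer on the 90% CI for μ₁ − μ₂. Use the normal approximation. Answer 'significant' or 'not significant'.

not significant

Per-group SEs: s₁/√n₁ = 6.4/√137 = 0.5468, s₂/√n₂ = 10.2/√168 = 0.7869.
Unpooled SE of the difference: √(0.29899024 + 0.61921161) = 0.9582.
Margin of error = z* · SE = 1.645 × 0.9582 = 1.5762.
x̄₁ − x̄₂ = 51.2 − 49.9 = 1.3000.
CI: 1.3000 ± 1.5762 = (-0.2762, 2.8762).
The interval (-0.2762, 2.8762) contains 0, so the difference is not significant.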